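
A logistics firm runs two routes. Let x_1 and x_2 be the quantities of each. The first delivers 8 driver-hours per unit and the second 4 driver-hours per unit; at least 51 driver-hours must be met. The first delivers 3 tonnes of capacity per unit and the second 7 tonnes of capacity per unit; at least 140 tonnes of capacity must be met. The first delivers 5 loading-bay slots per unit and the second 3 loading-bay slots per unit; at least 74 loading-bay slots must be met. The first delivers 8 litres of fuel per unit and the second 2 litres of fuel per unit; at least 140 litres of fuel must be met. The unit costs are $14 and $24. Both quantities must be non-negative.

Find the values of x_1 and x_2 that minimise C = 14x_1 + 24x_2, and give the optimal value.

x_1 = 14, x_2 = 14, minimum C = 532

Extreme points and C = 14x_1 + 24x_2:
  (0, 70) → C = 1680
  (140/3, 0) → C = 1960/3
  (14, 14) → C = 532
The feasible region is unbounded (it extends along (0, 1), (1, 0)), but C strictly increases along every unbounded feasible direction, so there is no improving ray and the minimum is attained at a vertex.

The binding constraints are 3x_1 + 7x_2 = 140 and 8x_1 + 2x_2 = 140.
Solving simultaneously gives x_1 = 14, x_2 = 14.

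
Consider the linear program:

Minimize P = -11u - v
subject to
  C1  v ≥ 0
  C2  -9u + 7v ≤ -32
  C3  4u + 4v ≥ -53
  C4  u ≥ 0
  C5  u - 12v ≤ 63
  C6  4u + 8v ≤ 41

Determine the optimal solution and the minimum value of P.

u = 41/4, v = 0, minimum P = -451/4

Feasible corners and P = -11u - v:
  (32/9, 0) → P = -352/9
  (41/4, 0) → P = -451/4
  (543/100, 241/100) → P = -3107/50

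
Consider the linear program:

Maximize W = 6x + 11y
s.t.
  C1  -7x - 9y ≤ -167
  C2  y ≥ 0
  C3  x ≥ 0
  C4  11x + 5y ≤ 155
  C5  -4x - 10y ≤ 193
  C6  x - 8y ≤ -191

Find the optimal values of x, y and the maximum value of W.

Vertices and W = 6x + 11y:
  (0, 31) → W = 341
  (0, 191/8) → W = 2101/8
  (95/31, 752/31) → W = 8842/31

The binding constraints are x = 0 and 11x + 5y = 155.
Solving simultaneously gives x = 0, y = 31.

x = 0, y = 31, maximum W = 341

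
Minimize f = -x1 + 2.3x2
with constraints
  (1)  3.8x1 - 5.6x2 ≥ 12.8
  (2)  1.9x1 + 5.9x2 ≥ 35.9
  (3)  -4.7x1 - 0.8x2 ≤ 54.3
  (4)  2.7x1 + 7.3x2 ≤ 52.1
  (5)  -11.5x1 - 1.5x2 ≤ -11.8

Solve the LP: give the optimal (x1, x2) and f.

The optimum lies where 1.9x1 + 5.9x2 = 35.9 and 2.7x1 + 7.3x2 = 52.1.
Solving simultaneously gives x1 = 22, x2 = -1.

x1 = 22, x2 = -1, minimum f = -24.3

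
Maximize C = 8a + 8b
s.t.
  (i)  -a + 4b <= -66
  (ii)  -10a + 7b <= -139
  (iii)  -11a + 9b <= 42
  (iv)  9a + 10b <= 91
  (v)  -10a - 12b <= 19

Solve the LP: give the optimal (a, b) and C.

Corner points and C = 8a + 8b:
  (512/23, -503/46) → C = 2084/23
  (179/13, -679/52) → C = 74/13
  (641/4, -1081/8) → C = 201

a = 641/4, b = -1081/8, maximum C = 201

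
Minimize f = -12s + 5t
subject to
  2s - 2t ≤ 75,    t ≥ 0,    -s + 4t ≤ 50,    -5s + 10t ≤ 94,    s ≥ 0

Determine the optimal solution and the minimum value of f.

s = 200/3, t = 175/6, minimum f = -3925/6

Vertices and f = -12s + 5t:
  (75/2, 0) → f = -450
  (200/3, 175/6) → f = -3925/6
  (0, 0) → f = 0
  (62/5, 78/5) → f = -354/5
  (0, 47/5) → f = 47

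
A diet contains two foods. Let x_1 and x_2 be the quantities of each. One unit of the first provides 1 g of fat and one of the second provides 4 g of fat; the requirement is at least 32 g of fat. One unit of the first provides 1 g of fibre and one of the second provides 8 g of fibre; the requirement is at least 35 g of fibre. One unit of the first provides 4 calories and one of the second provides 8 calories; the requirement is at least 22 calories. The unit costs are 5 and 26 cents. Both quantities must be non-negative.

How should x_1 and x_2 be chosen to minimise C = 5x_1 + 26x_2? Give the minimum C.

Extreme points and C = 5x_1 + 26x_2:
  (0, 8) → C = 208
  (35, 0) → C = 175
  (29, 3/4) → C = 329/2
The feasible region is unbounded (it extends along (0, 1), (1, 0)), but C strictly increases along every unbounded feasible direction, so there is no improving ray and the minimum is attained at a vertex.

The optimum lies where x_1 + 4x_2 = 32 and x_1 + 8x_2 = 35.
Solving simultaneously gives x_1 = 29, x_2 = 3/4.

x_1 = 29, x_2 = 3/4, minimum C = 329/2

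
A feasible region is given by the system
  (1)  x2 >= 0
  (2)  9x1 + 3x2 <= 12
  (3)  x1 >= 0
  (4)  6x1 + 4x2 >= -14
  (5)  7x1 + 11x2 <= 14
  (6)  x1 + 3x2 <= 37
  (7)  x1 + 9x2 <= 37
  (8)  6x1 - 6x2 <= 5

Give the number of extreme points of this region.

Pairwise boundary intersections that survive every other constraint:
  (0, 0)
  (5/6, 0)
  (15/13, 7/13)
  (29/24, 3/8)
  (0, 14/11)

5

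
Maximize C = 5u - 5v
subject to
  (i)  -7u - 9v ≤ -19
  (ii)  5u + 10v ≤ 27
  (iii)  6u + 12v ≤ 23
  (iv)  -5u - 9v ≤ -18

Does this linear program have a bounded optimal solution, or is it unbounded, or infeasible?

From the feasible point (3/2, 7/6), moving in the direction (10, -5) keeps every constraint satisfied while C increases without bound.

unbounded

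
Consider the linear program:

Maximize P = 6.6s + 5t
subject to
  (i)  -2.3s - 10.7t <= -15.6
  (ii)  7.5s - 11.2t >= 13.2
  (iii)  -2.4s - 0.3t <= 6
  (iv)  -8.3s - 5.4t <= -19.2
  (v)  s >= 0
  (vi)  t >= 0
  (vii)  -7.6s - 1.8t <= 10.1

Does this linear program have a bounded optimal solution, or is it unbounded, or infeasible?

From the feasible point (31596/10601, 8664/10601), moving in the direction (11.2, 7.5) keeps every constraint satisfied while P increases without bound.

unbounded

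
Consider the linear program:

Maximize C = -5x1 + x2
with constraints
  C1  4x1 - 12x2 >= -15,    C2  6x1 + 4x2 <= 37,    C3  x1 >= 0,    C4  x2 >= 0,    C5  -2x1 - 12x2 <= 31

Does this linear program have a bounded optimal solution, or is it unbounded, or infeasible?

bounded optimum

Feasible corners and C = -5x1 + x2:
  (48/11, 119/44) → C = -841/44
  (0, 5/4) → C = 5/4
  (37/6, 0) → C = -185/6
  (0, 0) → C = 0
The feasible region has finitely many vertices and no improving ray; the maximum is 5/4 at (0, 5/4).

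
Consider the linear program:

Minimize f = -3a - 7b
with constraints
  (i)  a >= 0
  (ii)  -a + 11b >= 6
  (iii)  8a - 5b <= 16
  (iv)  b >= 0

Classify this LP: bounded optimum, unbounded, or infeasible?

From the feasible point (0, 6/11), moving in the direction (0, 1) keeps every constraint satisfied while f decreases without bound.

unbounded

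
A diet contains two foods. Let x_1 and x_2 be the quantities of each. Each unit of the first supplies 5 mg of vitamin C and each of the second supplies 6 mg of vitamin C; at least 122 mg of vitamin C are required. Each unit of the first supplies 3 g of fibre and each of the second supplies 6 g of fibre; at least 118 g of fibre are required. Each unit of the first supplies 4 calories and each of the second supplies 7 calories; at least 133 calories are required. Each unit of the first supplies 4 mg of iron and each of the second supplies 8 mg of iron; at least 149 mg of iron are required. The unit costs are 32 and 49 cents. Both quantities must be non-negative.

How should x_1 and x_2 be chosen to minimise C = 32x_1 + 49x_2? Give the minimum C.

x_1 = 2, x_2 = 56/3, minimum C = 2936/3

Feasible corners and C = 32x_1 + 49x_2:
  (0, 61/3) → C = 2989/3
  (118/3, 0) → C = 3776/3
  (2, 56/3) → C = 2936/3
The feasible region is unbounded (it extends along (0, 1), (1, 0)), but C strictly increases along every unbounded feasible direction, so there is no improving ray and the minimum is attained at a vertex.

The optimum lies where 5x_1 + 6x_2 = 122 and 3x_1 + 6x_2 = 118.
Solving simultaneously gives x_1 = 2, x_2 = 56/3.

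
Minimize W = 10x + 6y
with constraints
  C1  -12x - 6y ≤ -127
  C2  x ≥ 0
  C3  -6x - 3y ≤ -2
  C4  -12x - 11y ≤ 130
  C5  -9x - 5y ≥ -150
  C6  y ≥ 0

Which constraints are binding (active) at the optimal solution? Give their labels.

Feasible corners and W = 10x + 6y:
  (0, 127/6) → W = 127
  (127/12, 0) → W = 635/6
  (0, 30) → W = 180
  (50/3, 0) → W = 500/3

The minimum is at (127/12, 0). Substituting into each constraint, equality holds for C1 and C6; the remaining constraints have slack.

C1 and C6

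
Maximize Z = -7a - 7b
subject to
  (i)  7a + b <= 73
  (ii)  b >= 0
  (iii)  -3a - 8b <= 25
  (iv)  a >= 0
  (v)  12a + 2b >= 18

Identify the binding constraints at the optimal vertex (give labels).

Feasible corners and Z = -7a - 7b:
  (73/7, 0) → Z = -73
  (0, 73) → Z = -511
  (3/2, 0) → Z = -21/2
  (0, 9) → Z = -63

The maximum is at (3/2, 0). Substituting into each constraint, equality holds for (ii) and (v); the remaining constraints have slack.

(ii) and (v)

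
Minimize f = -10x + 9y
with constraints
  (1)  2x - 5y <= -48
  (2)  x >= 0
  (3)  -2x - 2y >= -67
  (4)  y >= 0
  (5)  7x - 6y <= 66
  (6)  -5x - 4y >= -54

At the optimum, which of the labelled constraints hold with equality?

Corner points and f = -10x + 9y:
  (0, 48/5) → f = 432/5
  (26/11, 116/11) → f = 784/11
  (0, 27/2) → f = 243/2

The minimum is at (26/11, 116/11). Substituting into each constraint, equality holds for (1) and (6); the remaining constraints have slack.

(1) and (6)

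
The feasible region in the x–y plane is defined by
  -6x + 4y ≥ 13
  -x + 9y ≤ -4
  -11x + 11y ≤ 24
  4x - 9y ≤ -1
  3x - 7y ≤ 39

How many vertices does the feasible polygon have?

4

The feasible vertices (each the meet of two boundaries and inside every other half-plane) are:
  (-133/50, -37/50)
  (-113/38, -23/19)
  (-65/22, -17/22)
  (-41/11, -17/11)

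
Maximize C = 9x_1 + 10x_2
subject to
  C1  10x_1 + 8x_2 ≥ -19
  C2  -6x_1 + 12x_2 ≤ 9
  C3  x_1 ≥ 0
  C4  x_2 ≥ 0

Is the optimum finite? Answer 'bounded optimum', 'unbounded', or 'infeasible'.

From the feasible point (0, 3/4), moving in the direction (12, 6) keeps every constraint satisfied while C increases without bound.

unbounded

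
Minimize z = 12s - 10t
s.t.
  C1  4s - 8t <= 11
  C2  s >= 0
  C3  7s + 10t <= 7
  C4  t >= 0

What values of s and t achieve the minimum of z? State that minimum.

s = 0, t = 7/10, minimum z = -7

Extreme points and z = 12s - 10t:
  (0, 7/10) → z = -7
  (0, 0) → z = 0
  (1, 0) → z = 12

At the optimal vertex, s = 0 and 7s + 10t = 7.
Solving simultaneously gives s = 0, t = 7/10.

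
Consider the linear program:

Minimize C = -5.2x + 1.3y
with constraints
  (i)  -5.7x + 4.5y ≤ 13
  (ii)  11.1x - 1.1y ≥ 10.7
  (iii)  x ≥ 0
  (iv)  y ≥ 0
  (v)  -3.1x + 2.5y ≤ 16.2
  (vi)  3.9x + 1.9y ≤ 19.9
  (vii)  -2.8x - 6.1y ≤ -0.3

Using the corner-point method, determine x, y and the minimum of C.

Vertices and C = -5.2x + 1.3y:
  (6245/4368, 6843/1456) → C = -4451/3360
  (6485/2838, 5471/946) → C = -123851/28380
  (107/111, 0) → C = -2782/555
  (199/39, 0) → C = -398/15

The binding constraints are y = 0 and 3.9x + 1.9y = 19.9.
Solving simultaneously gives x = 199/39, y = 0.

x = 199/39, y = 0, minimum C = -398/15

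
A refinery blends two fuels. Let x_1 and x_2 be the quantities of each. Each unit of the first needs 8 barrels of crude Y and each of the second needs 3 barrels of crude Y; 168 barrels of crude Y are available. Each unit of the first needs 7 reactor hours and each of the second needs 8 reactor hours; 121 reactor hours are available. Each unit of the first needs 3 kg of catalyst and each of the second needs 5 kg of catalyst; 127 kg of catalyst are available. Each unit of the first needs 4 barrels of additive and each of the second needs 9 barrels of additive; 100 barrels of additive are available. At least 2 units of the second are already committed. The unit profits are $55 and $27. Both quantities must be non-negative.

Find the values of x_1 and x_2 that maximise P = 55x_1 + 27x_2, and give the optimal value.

x_1 = 15, x_2 = 2, maximum P = 879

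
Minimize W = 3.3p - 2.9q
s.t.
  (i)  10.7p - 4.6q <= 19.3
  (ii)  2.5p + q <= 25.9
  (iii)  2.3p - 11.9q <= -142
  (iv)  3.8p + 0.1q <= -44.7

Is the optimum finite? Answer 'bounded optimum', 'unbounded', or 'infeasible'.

From the feasible point (-4729/355, 21017/355), moving in the direction (-1, 2.5) keeps every constraint satisfied while W decreases without bound.

unbounded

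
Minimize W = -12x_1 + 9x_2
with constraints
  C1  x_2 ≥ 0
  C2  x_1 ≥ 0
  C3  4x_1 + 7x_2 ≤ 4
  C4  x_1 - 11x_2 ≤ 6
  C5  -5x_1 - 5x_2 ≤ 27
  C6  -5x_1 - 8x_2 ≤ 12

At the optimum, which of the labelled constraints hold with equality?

Feasible corners and W = -12x_1 + 9x_2:
  (0, 0) → W = 0
  (1, 0) → W = -12
  (0, 4/7) → W = 36/7

The minimum is at (1, 0). Substituting into each constraint, equality holds for C1 and C3; the remaining constraints have slack.

C1 and C3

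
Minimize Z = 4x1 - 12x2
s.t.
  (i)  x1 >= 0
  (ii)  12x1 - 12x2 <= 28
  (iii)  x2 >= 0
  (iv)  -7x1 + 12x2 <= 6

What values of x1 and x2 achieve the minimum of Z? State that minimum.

x1 = 34/5, x2 = 67/15, minimum Z = -132/5

Corner points and Z = 4x1 - 12x2:
  (0, 0) → Z = 0
  (0, 1/2) → Z = -6
  (7/3, 0) → Z = 28/3
  (34/5, 67/15) → Z = -132/5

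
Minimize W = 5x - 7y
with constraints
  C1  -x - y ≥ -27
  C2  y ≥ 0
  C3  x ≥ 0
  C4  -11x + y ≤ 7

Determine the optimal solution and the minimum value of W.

Corner points and W = 5x - 7y:
  (27, 0) → W = 135
  (5/3, 76/3) → W = -169
  (0, 0) → W = 0
  (0, 7) → W = -49

x = 5/3, y = 76/3, minimum W = -169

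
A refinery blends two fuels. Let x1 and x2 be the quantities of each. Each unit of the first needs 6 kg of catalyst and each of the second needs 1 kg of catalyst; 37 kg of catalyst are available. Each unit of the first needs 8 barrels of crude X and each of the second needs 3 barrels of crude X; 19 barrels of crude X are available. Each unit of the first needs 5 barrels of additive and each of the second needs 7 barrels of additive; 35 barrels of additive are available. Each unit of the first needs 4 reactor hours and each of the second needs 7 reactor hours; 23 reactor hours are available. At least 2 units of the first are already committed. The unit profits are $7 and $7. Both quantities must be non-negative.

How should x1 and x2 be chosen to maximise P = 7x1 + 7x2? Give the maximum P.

Feasible corners and P = 7x1 + 7x2:
  (19/8, 0) → P = 133/8
  (2, 0) → P = 14
  (2, 1) → P = 21

The binding constraints are 8x1 + 3x2 = 19 and x1 = 2.
Solving simultaneously gives x1 = 2, x2 = 1.

x1 = 2, x2 = 1, maximum P = 21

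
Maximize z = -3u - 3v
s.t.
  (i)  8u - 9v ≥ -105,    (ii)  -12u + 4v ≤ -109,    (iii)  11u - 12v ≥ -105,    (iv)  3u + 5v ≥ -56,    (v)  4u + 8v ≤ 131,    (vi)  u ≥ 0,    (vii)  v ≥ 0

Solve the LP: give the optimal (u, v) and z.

u = 109/12, v = 0, maximum z = -109/4

Corner points and z = -3u - 3v:
  (349/28, 71/7) → z = -1899/28
  (109/12, 0) → z = -109/4
  (131/4, 0) → z = -393/4

The optimum lies where -12u + 4v = -109 and v = 0.
Solving simultaneously gives u = 109/12, v = 0.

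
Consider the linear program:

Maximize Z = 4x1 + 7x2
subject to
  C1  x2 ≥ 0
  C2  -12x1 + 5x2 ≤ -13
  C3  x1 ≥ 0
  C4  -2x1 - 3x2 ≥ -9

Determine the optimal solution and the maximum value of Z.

x1 = 42/23, x2 = 41/23, maximum Z = 455/23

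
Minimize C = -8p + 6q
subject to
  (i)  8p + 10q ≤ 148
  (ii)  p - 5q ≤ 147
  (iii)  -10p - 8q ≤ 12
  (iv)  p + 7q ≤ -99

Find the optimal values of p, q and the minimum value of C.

p = 221/5, q = -514/25, minimum C = -11924/25

Feasible corners and C = -8p + 6q:
  (221/5, -514/25) → C = -11924/25
  (1013/23, -470/23) → C = -10924/23
  (558/29, -741/29) → C = -8910/29
  (354/31, -489/31) → C = -186

The binding constraints are 8p + 10q = 148 and p - 5q = 147.
Solving simultaneously gives p = 221/5, q = -514/25.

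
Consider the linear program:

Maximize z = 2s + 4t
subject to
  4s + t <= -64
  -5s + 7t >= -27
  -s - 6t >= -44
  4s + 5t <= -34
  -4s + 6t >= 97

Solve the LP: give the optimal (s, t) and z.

Corner points and z = 2s + 4t:
  (-143/8, 15/2) → z = -23/4
  (-481/28, 33/7) → z = -31/2
  (-424/19, 210/19) → z = -8/19
The feasible region is unbounded (it extends along (-3, -2), (-6, 1)), but z strictly decreases along every unbounded feasible direction, so there is no improving ray and the maximum is attained at a vertex.

The optimum lies where -s - 6t = -44 and 4s + 5t = -34.
Solving simultaneously gives s = -424/19, t = 210/19.

s = -424/19, t = 210/19, maximum z = -8/19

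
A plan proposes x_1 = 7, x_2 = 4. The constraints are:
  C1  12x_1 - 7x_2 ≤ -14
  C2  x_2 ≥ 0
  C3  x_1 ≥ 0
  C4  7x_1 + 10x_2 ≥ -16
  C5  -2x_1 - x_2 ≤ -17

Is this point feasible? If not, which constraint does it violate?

Constraint C1: 12x_1 - 7x_2 = 56, which is not ≤ -14. All other constraints are satisfied.

not feasible — violates C1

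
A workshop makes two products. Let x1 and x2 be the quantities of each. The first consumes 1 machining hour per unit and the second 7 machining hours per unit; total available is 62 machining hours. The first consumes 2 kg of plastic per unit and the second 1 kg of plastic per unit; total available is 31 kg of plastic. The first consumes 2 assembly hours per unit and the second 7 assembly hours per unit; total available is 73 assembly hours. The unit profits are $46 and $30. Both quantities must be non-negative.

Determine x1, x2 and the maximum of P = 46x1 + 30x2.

x1 = 12, x2 = 7, maximum P = 762

Feasible corners and P = 46x1 + 30x2:
  (0, 0) → P = 0
  (0, 62/7) → P = 1860/7
  (31/2, 0) → P = 713
  (11, 51/7) → P = 5072/7
  (12, 7) → P = 762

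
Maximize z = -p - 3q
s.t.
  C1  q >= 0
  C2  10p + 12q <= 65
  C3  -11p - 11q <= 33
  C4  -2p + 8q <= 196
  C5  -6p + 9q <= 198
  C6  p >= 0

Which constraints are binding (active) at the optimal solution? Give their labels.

C1 and C6

Extreme points and z = -p - 3q:
  (13/2, 0) → z = -13/2
  (0, 0) → z = 0
  (0, 65/12) → z = -65/4

The maximum is at (0, 0). Substituting into each constraint, equality holds for C1 and C6; the remaining constraints have slack.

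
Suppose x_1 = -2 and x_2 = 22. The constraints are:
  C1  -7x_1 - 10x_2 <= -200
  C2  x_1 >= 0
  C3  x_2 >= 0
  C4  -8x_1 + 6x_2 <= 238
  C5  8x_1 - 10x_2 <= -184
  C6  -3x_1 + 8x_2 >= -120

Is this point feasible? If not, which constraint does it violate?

not feasible — violates C2

Constraint C2: x_1 = -2, which is not ≥ 0. All other constraints are satisfied.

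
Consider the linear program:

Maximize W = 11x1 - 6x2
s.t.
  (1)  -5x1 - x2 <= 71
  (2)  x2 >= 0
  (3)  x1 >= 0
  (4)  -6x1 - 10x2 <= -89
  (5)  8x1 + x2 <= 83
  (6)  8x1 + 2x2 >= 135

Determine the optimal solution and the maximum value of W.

Extreme points and W = 11x1 - 6x2:
  (0, 83) → W = -498
  (0, 135/2) → W = -405
  (31/8, 52) → W = -2155/8

x1 = 31/8, x2 = 52, maximum W = -2155/8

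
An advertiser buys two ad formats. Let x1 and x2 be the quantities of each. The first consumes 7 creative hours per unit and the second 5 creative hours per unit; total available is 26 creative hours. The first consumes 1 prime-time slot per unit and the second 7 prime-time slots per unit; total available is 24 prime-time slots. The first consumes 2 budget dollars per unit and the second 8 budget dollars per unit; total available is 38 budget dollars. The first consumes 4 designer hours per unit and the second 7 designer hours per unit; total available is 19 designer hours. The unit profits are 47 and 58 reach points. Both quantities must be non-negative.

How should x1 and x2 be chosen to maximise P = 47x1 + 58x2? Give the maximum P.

x1 = 3, x2 = 1, maximum P = 199

Feasible corners and P = 47x1 + 58x2:
  (0, 0) → P = 0
  (0, 19/7) → P = 1102/7
  (26/7, 0) → P = 1222/7
  (3, 1) → P = 199

The binding constraints are 7x1 + 5x2 = 26 and 4x1 + 7x2 = 19.
Solving simultaneously gives x1 = 3, x2 = 1.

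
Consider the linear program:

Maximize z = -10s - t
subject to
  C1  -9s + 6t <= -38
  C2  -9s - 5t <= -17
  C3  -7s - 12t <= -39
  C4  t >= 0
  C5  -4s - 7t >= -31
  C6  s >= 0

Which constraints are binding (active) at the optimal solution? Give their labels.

Vertices and z = -10s - t:
  (23/5, 17/30) → z = -1397/30
  (452/87, 127/87) → z = -1549/29
  (39/7, 0) → z = -390/7
  (31/4, 0) → z = -155/2

The maximum is at (23/5, 17/30). Substituting into each constraint, equality holds for C1 and C3; the remaining constraints have slack.

C1 and C3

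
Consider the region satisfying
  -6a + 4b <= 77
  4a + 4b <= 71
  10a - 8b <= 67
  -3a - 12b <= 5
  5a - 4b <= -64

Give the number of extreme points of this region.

4

Of the 9 pairwise boundary intersections, those satisfying every inequality are:
  (-3/5, 367/20)
  (-236/21, 67/28)
  (7/9, 611/36)
  (-197/18, 167/72)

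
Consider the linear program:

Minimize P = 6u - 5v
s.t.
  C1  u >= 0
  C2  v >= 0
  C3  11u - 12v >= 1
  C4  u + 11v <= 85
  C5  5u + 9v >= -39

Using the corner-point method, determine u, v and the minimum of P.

The optimum lies where v = 0 and 11u - 12v = 1.
Solving simultaneously gives u = 1/11, v = 0.

u = 1/11, v = 0, minimum P = 6/11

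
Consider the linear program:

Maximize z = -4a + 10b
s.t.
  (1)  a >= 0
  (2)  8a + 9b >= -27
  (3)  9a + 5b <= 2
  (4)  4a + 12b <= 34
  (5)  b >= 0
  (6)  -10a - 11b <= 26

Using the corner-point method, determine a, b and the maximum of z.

Extreme points and z = -4a + 10b:
  (0, 2/5) → z = 4
  (0, 0) → z = 0
  (2/9, 0) → z = -8/9

a = 0, b = 2/5, maximum z = 4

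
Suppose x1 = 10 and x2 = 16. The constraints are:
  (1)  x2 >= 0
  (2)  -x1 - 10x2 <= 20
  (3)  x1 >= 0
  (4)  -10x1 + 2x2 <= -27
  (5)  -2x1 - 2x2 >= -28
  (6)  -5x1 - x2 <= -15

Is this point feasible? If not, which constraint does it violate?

not feasible — violates (5)

Constraint (5): -2x1 - 2x2 = -52, which is not ≥ -28. All other constraints are satisfied.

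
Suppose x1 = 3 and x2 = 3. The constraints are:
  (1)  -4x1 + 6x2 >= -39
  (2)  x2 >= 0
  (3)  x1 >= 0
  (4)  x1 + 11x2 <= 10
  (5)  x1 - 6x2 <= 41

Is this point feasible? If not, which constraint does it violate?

not feasible — violates (4)

Constraint (4): x1 + 11x2 = 36, which is not ≤ 10. All other constraints are satisfied.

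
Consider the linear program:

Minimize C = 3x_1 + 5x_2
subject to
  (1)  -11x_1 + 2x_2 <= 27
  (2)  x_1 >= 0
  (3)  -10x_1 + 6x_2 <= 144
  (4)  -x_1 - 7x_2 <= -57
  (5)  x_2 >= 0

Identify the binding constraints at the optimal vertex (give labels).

Feasible corners and C = 3x_1 + 5x_2:
  (0, 27/2) → C = 135/2
  (63/23, 657/23) → C = 3474/23
  (0, 57/7) → C = 285/7
  (57, 0) → C = 171
The feasible region is unbounded (it extends along (3, 5), (1, 0)), but C strictly increases along every unbounded feasible direction, so there is no improving ray and the minimum is attained at a vertex.

The minimum is at (0, 57/7). Substituting into each constraint, equality holds for (2) and (4); the remaining constraints have slack.

(2) and (4)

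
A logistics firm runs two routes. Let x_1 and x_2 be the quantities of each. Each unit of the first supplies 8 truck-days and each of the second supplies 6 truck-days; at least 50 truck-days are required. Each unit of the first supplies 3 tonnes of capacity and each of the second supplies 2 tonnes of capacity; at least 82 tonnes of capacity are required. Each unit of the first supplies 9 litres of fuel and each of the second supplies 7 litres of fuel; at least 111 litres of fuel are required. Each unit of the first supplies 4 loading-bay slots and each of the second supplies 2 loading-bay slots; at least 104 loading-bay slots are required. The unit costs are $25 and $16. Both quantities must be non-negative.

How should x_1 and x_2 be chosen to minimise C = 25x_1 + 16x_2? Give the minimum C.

Feasible corners and C = 25x_1 + 16x_2:
  (0, 52) → C = 832
  (82/3, 0) → C = 2050/3
  (22, 8) → C = 678
The feasible region is unbounded (it extends along (0, 1), (1, 0)), but C strictly increases along every unbounded feasible direction, so there is no improving ray and the minimum is attained at a vertex.

The binding constraints are 3x_1 + 2x_2 = 82 and 4x_1 + 2x_2 = 104.
Solving simultaneously gives x_1 = 22, x_2 = 8.

x_1 = 22, x_2 = 8, minimum C = 678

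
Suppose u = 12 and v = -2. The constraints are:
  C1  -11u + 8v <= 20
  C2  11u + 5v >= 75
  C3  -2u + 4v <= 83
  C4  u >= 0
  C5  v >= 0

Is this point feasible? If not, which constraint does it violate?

Constraint C5: v = -2, which is not ≥ 0. All other constraints are satisfied.

not feasible — violates C5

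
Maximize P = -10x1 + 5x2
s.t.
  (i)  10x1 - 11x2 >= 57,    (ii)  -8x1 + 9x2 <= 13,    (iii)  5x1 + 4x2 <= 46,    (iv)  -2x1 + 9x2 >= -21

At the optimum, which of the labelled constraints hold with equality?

(i) and (iv)

Vertices and P = -10x1 + 5x2:
  (734/95, 35/19) → P = -1293/19
  (141/34, -24/17) → P = -825/17
  (498/53, -13/53) → P = -5045/53

The maximum is at (141/34, -24/17). Substituting into each constraint, equality holds for (i) and (iv); the remaining constraints have slack.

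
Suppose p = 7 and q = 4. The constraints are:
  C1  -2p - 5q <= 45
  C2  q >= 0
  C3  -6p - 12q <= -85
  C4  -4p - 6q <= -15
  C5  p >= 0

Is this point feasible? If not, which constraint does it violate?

C1: -34 ≤ 45 ✓
C2: 4 ≥ 0 ✓
C3: -90 ≤ -85 ✓
C4: -52 ≤ -15 ✓
C5: 7 ≥ 0 ✓

feasible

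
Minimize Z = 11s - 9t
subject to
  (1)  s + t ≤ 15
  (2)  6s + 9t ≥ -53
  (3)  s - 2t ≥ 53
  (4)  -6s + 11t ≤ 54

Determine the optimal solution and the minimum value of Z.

Extreme points and Z = 11s - 9t:
  (188/3, -143/3) → Z = 3355/3
  (83/3, -38/3) → Z = 1255/3
  (53/3, -53/3) → Z = 1060/3

The binding constraints are 6s + 9t = -53 and s - 2t = 53.
Solving simultaneously gives s = 53/3, t = -53/3.

s = 53/3, t = -53/3, minimum Z = 1060/3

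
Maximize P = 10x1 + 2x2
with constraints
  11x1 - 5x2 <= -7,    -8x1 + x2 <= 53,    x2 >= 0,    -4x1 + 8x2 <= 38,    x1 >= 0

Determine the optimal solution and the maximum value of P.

x1 = 67/34, x2 = 195/34, maximum P = 530/17

Feasible corners and P = 10x1 + 2x2:
  (67/34, 195/34) → P = 530/17
  (0, 7/5) → P = 14/5
  (0, 19/4) → P = 19/2

The binding constraints are 11x1 - 5x2 = -7 and -4x1 + 8x2 = 38.
Solving simultaneously gives x1 = 67/34, x2 = 195/34.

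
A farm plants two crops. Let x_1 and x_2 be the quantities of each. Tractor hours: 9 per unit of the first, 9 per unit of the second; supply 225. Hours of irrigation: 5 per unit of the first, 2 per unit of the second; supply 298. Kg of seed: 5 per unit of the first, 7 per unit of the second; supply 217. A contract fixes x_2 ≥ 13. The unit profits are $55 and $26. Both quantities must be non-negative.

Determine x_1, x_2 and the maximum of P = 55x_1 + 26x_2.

Feasible corners and P = 55x_1 + 26x_2:
  (0, 25) → P = 650
  (0, 13) → P = 338
  (12, 13) → P = 998

The binding constraints are 9x_1 + 9x_2 = 225 and x_2 = 13.
Solving simultaneously gives x_1 = 12, x_2 = 13.

x_1 = 12, x_2 = 13, maximum P = 998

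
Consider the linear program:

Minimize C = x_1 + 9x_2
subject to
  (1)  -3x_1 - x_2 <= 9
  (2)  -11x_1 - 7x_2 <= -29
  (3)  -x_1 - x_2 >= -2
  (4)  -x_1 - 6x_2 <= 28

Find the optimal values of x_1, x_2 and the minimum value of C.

Corner points and C = x_1 + 9x_2:
  (15/4, -7/4) → C = -12
  (370/59, -337/59) → C = -2663/59
  (8, -6) → C = -46

The optimum lies where -x_1 - x_2 = -2 and -x_1 - 6x_2 = 28.
Solving simultaneously gives x_1 = 8, x_2 = -6.

x_1 = 8, x_2 = -6, minimum C = -46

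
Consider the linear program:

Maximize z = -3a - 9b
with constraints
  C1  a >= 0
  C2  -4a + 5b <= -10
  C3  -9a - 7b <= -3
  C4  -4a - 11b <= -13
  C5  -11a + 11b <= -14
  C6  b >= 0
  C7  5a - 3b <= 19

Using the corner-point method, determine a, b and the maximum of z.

Extreme points and z = -3a - 9b:
  (175/64, 3/16) → z = -633/64
  (5, 2) → z = -33
  (13/4, 0) → z = -39/4
  (19/5, 0) → z = -57/5

The binding constraints are -4a - 11b = -13 and b = 0.
Solving simultaneously gives a = 13/4, b = 0.

a = 13/4, b = 0, maximum z = -39/4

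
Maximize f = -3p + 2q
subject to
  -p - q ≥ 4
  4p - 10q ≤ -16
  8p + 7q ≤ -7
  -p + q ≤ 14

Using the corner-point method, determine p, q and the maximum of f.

p = -62/3, q = -20/3, maximum f = 146/3

Vertices and f = -3p + 2q:
  (-4, 0) → f = 12
  (-9, 5) → f = 37
  (-62/3, -20/3) → f = 146/3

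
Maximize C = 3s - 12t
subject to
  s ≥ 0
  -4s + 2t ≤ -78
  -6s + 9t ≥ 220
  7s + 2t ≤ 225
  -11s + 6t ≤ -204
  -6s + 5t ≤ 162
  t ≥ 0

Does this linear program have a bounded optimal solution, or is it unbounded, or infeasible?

The boundaries -4s + 2t = -78 and 7s + 2t = 225 meet at (303/11, 177/11), but that point violates -6s + 9t ≥ 220. Every candidate vertex is excluded by some other constraint, so the feasible region is empty.

infeasible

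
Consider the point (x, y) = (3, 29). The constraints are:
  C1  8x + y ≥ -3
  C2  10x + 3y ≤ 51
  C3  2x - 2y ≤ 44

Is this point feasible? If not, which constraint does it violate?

Constraint C2: 10x + 3y = 117, which is not ≤ 51. All other constraints are satisfied.

not feasible — violates C2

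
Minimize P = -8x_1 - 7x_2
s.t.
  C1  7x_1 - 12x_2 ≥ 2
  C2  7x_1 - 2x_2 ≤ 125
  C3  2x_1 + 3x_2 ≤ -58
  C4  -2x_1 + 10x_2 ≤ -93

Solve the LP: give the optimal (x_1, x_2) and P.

The feasible region is unbounded (it extends along (-12, -7), (-2, -7)), but P strictly increases along every unbounded feasible direction, so there is no improving ray and the minimum is attained at a vertex.

x_1 = 259/25, x_2 = -656/25, minimum P = 504/5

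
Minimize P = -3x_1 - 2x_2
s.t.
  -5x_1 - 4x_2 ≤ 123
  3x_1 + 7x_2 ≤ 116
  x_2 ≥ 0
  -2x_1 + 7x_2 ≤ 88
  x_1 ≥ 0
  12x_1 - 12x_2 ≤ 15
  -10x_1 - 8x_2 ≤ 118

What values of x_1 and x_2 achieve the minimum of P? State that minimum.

The optimum lies where 3x_1 + 7x_2 = 116 and 12x_1 - 12x_2 = 15.
Solving simultaneously gives x_1 = 499/40, x_2 = 449/40.

x_1 = 499/40, x_2 = 449/40, minimum P = -479/8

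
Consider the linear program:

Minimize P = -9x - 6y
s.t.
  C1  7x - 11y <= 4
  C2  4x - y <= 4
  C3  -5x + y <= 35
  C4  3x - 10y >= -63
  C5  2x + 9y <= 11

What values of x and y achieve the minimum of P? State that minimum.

x = 47/38, y = 18/19, minimum P = -639/38

Corner points and P = -9x - 6y:
  (40/37, 12/37) → P = -432/37
  (-389/48, -265/48) → P = 1697/16
  (47/38, 18/19) → P = -639/38
  (-304/47, 125/47) → P = 1986/47

At the optimal vertex, 4x - y = 4 and 2x + 9y = 11.
Solving simultaneously gives x = 47/38, y = 18/19.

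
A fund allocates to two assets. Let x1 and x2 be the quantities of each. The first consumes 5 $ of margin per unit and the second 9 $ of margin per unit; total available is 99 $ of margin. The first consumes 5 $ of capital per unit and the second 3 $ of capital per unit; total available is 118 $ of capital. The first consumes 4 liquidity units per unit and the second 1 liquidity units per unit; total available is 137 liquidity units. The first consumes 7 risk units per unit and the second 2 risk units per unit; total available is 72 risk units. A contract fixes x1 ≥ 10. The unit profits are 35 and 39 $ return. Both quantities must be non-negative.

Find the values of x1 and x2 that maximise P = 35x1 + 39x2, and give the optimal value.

x1 = 10, x2 = 1, maximum P = 389

Corner points and P = 35x1 + 39x2:
  (72/7, 0) → P = 360
  (10, 0) → P = 350
  (10, 1) → P = 389

The binding constraints are 7x1 + 2x2 = 72 and x1 = 10.
Solving simultaneously gives x1 = 10, x2 = 1.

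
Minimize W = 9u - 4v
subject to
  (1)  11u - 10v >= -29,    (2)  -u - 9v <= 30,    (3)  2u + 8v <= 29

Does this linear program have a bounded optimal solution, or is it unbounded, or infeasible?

Feasible corners and W = 9u - 4v:
  (-561/109, -301/109) → W = -3845/109
  (29/54, 377/108) → W = -493/54
  (501/10, -89/10) → W = 973/2
The feasible region has finitely many vertices and no improving ray; the minimum is -3845/109 at (-561/109, -301/109).

bounded optimum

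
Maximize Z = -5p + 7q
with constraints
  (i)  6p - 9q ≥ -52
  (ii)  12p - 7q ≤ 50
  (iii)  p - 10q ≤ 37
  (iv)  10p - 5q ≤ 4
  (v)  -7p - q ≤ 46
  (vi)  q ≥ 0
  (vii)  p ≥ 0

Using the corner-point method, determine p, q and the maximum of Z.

p = 0, q = 52/9, maximum Z = 364/9

Feasible corners and Z = -5p + 7q:
  (74/15, 136/15) → Z = 194/5
  (0, 52/9) → Z = 364/9
  (2/5, 0) → Z = -2
  (0, 0) → Z = 0

The binding constraints are 6p - 9q = -52 and p = 0.
Solving simultaneously gives p = 0, q = 52/9.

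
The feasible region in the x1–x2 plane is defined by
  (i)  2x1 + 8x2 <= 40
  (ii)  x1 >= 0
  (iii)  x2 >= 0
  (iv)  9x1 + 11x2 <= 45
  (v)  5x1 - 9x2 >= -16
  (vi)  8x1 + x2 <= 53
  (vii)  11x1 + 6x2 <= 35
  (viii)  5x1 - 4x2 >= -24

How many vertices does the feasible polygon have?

5

Of the 28 pairwise boundary intersections, those satisfying every inequality are:
  (0, 0)
  (0, 16/9)
  (35/11, 0)
  (229/136, 369/136)
  (115/67, 180/67)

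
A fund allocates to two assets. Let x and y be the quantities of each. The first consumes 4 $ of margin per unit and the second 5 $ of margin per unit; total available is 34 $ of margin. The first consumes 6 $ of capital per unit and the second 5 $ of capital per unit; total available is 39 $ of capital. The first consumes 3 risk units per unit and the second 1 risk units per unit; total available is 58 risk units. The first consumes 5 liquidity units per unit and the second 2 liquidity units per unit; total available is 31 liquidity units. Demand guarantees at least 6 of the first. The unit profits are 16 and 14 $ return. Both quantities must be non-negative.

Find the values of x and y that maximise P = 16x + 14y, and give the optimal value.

Vertices and P = 16x + 14y:
  (31/5, 0) → P = 496/5
  (6, 0) → P = 96
  (6, 1/2) → P = 103

At the optimal vertex, 5x + 2y = 31 and x = 6.
Solving simultaneously gives x = 6, y = 1/2.

x = 6, y = 1/2, maximum P = 103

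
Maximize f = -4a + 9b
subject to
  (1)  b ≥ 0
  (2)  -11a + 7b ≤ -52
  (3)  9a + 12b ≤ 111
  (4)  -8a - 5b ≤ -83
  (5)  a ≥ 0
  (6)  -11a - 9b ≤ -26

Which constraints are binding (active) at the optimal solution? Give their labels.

Extreme points and f = -4a + 9b:
  (37/3, 0) → f = -148/3
  (83/8, 0) → f = -83/2
  (147/17, 47/17) → f = -165/17

The maximum is at (147/17, 47/17). Substituting into each constraint, equality holds for (3) and (4); the remaining constraints have slack.

(3) and (4)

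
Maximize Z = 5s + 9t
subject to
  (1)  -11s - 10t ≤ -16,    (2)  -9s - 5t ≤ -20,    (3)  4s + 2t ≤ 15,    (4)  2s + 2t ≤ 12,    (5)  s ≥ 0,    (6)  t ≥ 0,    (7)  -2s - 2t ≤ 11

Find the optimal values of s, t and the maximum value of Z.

s = 0, t = 6, maximum Z = 54

Corner points and Z = 5s + 9t:
  (0, 4) → Z = 36
  (20/9, 0) → Z = 100/9
  (3/2, 9/2) → Z = 48
  (15/4, 0) → Z = 75/4
  (0, 6) → Z = 54

At the optimal vertex, 2s + 2t = 12 and s = 0.
Solving simultaneously gives s = 0, t = 6.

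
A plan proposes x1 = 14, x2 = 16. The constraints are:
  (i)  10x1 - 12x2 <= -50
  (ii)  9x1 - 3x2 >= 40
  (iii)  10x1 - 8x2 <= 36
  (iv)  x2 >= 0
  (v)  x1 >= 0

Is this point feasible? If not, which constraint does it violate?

(i): -52 ≤ -50 ✓
(ii): 78 ≥ 40 ✓
(iii): 12 ≤ 36 ✓
(iv): 16 ≥ 0 ✓
(v): 14 ≥ 0 ✓

feasible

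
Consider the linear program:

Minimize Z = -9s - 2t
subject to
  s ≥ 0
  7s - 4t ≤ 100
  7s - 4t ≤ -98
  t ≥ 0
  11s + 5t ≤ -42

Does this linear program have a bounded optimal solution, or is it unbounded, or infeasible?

infeasible

The boundaries s = 0 and 7s - 4t = -98 meet at (0, 49/2), but that point violates 11s + 5t ≤ -42. Every candidate vertex is excluded by some other constraint, so the feasible region is empty.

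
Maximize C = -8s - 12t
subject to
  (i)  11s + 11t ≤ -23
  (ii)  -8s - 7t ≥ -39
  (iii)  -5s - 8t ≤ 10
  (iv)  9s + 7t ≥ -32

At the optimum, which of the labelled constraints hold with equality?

Vertices and C = -8s - 12t:
  (-74/33, 5/33) → C = 532/33
  (-191/22, 145/22) → C = -106/11
  (-186/37, 70/37) → C = 648/37

The maximum is at (-186/37, 70/37). Substituting into each constraint, equality holds for (iii) and (iv); the remaining constraints have slack.

(iii) and (iv)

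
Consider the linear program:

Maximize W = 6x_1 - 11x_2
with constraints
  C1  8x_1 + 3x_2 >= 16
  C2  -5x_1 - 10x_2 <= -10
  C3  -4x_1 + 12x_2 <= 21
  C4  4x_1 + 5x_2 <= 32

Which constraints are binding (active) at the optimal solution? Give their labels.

Vertices and W = 6x_1 - 11x_2:
  (2, 0) → W = 12
  (43/36, 58/27) → W = -889/54
  (18, -8) → W = 196
  (279/68, 53/17) → W = -329/34

The maximum is at (18, -8). Substituting into each constraint, equality holds for C2 and C4; the remaining constraints have slack.

C2 and C4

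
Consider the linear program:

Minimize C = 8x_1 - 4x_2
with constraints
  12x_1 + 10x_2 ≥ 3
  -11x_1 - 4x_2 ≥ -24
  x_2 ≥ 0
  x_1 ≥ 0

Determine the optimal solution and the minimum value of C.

x_1 = 0, x_2 = 6, minimum C = -24

Vertices and C = 8x_1 - 4x_2:
  (1/4, 0) → C = 2
  (0, 3/10) → C = -6/5
  (24/11, 0) → C = 192/11
  (0, 6) → C = -24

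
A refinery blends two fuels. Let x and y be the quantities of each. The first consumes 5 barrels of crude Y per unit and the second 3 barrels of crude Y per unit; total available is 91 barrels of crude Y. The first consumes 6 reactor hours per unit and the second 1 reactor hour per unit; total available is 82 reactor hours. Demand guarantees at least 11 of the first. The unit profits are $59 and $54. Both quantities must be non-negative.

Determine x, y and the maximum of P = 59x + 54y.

x = 11, y = 12, maximum P = 1297

Corner points and P = 59x + 54y:
  (41/3, 0) → P = 2419/3
  (11, 0) → P = 649
  (155/13, 136/13) → P = 16489/13
  (11, 12) → P = 1297

The binding constraints are 5x + 3y = 91 and x = 11.
Solving simultaneously gives x = 11, y = 12.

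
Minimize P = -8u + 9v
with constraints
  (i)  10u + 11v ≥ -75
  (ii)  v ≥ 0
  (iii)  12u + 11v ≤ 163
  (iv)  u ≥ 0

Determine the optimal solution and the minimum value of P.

u = 163/12, v = 0, minimum P = -326/3

At the optimal vertex, v = 0 and 12u + 11v = 163.
Solving simultaneously gives u = 163/12, v = 0.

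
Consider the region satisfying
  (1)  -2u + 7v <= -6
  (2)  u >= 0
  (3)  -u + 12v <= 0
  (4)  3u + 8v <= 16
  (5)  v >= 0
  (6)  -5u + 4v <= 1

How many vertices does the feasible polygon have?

Pairwise boundary intersections that survive every other constraint:
  (72/17, 6/17)
  (3, 0)
  (48/11, 4/11)
  (16/3, 0)

4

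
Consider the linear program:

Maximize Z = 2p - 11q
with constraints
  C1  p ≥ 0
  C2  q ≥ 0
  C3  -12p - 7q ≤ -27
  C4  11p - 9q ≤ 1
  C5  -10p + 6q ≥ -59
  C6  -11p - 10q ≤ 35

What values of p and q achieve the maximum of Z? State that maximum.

p = 50/37, q = 57/37, maximum Z = -527/37

Corner points and Z = 2p - 11q:
  (0, 27/7) → Z = -297/7
  (50/37, 57/37) → Z = -527/37
  (175/8, 213/8) → Z = -1993/8
The feasible region is unbounded (it extends along (0, 1), (3, 5)), but Z strictly decreases along every unbounded feasible direction, so there is no improving ray and the maximum is attained at a vertex.

At the optimal vertex, -12p - 7q = -27 and 11p - 9q = 1.
Solving simultaneously gives p = 50/37, q = 57/37.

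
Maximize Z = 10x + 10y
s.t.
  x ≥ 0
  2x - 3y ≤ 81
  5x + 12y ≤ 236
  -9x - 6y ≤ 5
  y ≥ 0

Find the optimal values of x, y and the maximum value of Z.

Corner points and Z = 10x + 10y:
  (0, 59/3) → Z = 590/3
  (0, 0) → Z = 0
  (560/13, 67/39) → Z = 17470/39
  (81/2, 0) → Z = 405

x = 560/13, y = 67/39, maximum Z = 17470/39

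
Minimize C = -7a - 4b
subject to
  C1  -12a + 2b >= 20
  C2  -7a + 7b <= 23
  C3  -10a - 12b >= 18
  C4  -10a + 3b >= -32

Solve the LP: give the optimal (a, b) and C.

Feasible corners and C = -7a - 4b:
  (-69/41, -4/41) → C = 499/41
  (-31/4, -73/2) → C = 801/4
  (-201/77, 52/77) → C = 109/7
The feasible region is unbounded (it extends along (-3, -10), (-1, -1)), but C strictly increases along every unbounded feasible direction, so there is no improving ray and the minimum is attained at a vertex.

The optimum lies where -12a + 2b = 20 and -10a - 12b = 18.
Solving simultaneously gives a = -69/41, b = -4/41.

a = -69/41, b = -4/41, minimum C = 499/41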